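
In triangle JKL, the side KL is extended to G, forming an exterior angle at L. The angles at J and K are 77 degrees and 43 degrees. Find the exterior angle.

The interior angle at L is 180 - 77 - 43 = 60 degrees.
The exterior angle and interior angle at L are supplementary:
Exterior angle = 180 - 60 = 120 degrees.

120 degrees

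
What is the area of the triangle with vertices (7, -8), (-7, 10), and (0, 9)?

The Shoelace formula computes the area from vertex coordinates by summing cross products.
For vertices (7,-8), (-7,10), (0,9):
Signed sum = 7*10 - -7*-8 + -7*9 - 0*10 + 0*-8 - 7*9
= 14 + -63 + -63 = -112
Area = (1/2)|-112| = 56.

56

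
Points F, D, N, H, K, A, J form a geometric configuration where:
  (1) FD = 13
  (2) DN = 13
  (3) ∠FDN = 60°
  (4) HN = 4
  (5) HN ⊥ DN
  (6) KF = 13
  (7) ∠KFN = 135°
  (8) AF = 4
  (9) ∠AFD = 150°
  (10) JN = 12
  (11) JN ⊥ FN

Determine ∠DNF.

Step 1: By the law of cosines on triangle NDF: NF² = 13² + 13² − 2·13·13·cos(60°) = 169, so NF = 13.
Step 2: By the inverse law of cosines on triangle DNF: cos(∠DNF) = (13² + 13² − 13²) / (2·13·13) = 169/338 = 0.5, so ∠DNF = 60°.

Therefore, the measure of angle ∠DNF = 60°.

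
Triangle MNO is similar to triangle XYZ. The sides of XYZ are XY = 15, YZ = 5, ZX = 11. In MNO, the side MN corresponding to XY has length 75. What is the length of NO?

Since the triangles are similar, the ratio of corresponding sides is constant.
Scale factor k = MN / XY = 75 / 15 = 5
NO = k * YZ = 5 * 5 = 25

25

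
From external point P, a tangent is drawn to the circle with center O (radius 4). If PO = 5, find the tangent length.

The tangent, radius, and line from the external point to the center form a right triangle.
The right angle is where the tangent meets the radius.
By the Pythagorean theorem: tangent² + 4² = 5²
tangent² = 25 - 16 = 9
tangent = 3

3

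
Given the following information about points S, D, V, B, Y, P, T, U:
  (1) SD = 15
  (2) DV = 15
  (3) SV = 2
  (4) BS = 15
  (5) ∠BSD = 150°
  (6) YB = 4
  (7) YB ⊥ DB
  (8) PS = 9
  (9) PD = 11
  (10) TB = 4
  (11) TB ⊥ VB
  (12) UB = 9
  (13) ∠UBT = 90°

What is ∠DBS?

Step 1: By the law of cosines on triangle BSD: BD² = 15² + 15² − 2·15·15·cos(150°) = 839.71, so BD ≈ 28.98.
Step 2: By the inverse law of cosines on triangle DBS: cos(∠DBS) = (28.98² + 15² − 15²) / (2·28.98·15) = 839.71/869.33 = 0.9659, so ∠DBS = 15°.

Therefore, the measure of angle ∠DBS = 15°.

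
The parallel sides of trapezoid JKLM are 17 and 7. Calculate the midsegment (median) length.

midsegment = (17 + 7) / 2 = 24 / 2 = 12

12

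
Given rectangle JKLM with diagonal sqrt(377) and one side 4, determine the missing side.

b = sqrt(d^2 - a^2) = sqrt(377 - 16) = sqrt(361) = 19

19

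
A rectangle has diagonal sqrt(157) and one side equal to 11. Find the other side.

b = sqrt(d^2 - a^2) = sqrt(157 - 121) = sqrt(36) = 6

6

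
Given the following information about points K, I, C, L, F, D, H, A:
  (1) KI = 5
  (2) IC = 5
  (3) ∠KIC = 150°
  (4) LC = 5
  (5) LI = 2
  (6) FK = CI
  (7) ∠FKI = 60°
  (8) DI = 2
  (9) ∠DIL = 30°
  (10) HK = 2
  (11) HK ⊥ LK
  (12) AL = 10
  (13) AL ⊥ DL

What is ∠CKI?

Step 1: By the law of cosines on triangle KIC: KC² = 5² + 5² − 2·5·5·cos(150°) = 93.3, so KC ≈ 9.66.
Step 2: By the inverse law of cosines on triangle CKI: cos(∠CKI) = (9.66² + 5² − 5²) / (2·9.66·5) = 93.3/96.59 = 0.9659, so ∠CKI = 15°.

Therefore, the measure of angle ∠CKI = 15°.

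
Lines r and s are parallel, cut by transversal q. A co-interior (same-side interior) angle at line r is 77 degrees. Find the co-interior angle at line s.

Co-interior angles (same-side interior) formed by parallel lines and a transversal are supplementary (sum to 180 degrees).
The given angle is 77 degrees.
The co-interior angle = 180 - 77 = 103 degrees.

103 degrees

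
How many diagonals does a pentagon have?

The number of diagonals in an n-gon is n(n - 3)/2.
For n = 5: 5(5 - 3)/2 = 5 × 2 / 2 = 5.

5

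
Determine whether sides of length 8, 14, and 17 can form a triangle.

Check all three triangle inequalities:
8 + 14 = 22 > 17 ✓
8 + 17 = 25 > 14 ✓
14 + 17 = 31 > 8 ✓
All conditions hold, so these sides form a valid triangle.

Yes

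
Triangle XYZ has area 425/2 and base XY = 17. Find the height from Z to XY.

Area = (1/2) * base * height
height = 2 * Area / base
height = 2 * 425/2 / 17
height = 425 / 17
height = 25

25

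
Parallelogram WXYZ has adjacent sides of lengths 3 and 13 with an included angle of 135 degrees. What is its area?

The area of a parallelogram equals the product of two adjacent sides times the sine of the included angle.
This is because the height equals 13 * sin(135°) = 13*sqrt(2)/2.
Area = 3 * 13*sqrt(2)/2 = 39*sqrt(2)/2

39*sqrt(2)/2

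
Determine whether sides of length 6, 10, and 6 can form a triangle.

For three segments to close into a triangle, no single side can be as long as the other two combined.
The longest side is 10, and 6 + 6 = 12 > 10.
A triangle can be formed.

Yes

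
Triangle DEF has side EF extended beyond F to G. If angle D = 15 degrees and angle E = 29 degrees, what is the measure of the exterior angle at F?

The interior angle at F is 180 - 15 - 29 = 136 degrees.
The exterior angle and interior angle at F are supplementary:
Exterior angle = 180 - 136 = 44 degrees.

44 degrees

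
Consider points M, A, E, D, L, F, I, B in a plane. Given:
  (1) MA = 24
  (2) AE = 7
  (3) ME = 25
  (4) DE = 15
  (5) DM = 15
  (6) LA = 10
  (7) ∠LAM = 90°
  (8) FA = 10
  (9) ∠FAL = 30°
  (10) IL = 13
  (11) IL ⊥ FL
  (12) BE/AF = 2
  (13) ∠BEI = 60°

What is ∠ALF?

Step 1: By the law of cosines on triangle LAF: LF² = 10² + 10² − 2·10·10·cos(30°) = 26.79, so LF ≈ 5.18.
Step 2: By the inverse law of cosines on triangle ALF: cos(∠ALF) = (10² + 5.18² − 10²) / (2·10·5.18) = 26.79/103.53 = 0.2588, so ∠ALF = 75°.

Therefore, the measure of angle ∠ALF = 75°.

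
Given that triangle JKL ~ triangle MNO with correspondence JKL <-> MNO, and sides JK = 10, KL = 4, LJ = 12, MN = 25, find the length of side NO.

Similar triangles have proportional sides. Setting up the proportion:
MN / JK = NO / KL
25 / 10 = NO / 4
NO = 4 * 25 / 10 = 10.

10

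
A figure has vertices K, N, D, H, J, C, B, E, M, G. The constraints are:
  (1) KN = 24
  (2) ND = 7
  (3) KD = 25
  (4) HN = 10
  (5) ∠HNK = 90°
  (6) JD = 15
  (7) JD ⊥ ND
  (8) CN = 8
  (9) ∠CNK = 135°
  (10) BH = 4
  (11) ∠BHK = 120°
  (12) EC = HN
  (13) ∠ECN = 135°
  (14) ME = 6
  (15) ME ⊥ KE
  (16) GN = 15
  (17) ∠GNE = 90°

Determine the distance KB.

Step 1: By the law of cosines on triangle HNK: HK² = 10² + 24² − 2·10·24·cos(90°) = 676, so HK = 26.
Step 2: By the law of cosines on triangle KHB: KB² = 26² + 4² − 2·26·4·cos(120°) = 796, so KB = 2·√199.

Therefore, the length of KB = 2·√199.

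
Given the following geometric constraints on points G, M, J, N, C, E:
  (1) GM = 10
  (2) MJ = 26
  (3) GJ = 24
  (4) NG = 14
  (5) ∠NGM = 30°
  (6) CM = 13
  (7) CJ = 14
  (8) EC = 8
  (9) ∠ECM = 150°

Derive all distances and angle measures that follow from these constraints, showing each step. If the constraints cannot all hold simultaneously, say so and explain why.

The constraints are consistent.

Step 1: From MG = 10, GN = 14, and ∠MGN = 30°, by the law of cosines:
  MN² = MG² + GN² - 2·MG·GN·cos(30°) = 100 + 196 - 242.5 = 53.51
  MN ≈ 7.32

Step 2: From MC = 13, CE = 8, and ∠MCE = 150°, by the law of cosines:
  ME² = MC² + CE² - 2·MC·CE·cos(150°) = 169 + 64 + 180.1 = 413.1
  ME ≈ 20.33

Step 3: From GJ = 24, GM = 10, JM = 26, by the inverse law of cosines:
  cos(∠JGM) = (GJ² + GM² - JM²) / (2·GJ·GM)
  ∠JGM = 90°

Step 4: From MC = 13, MJ = 26, CJ = 14, by the inverse law of cosines:
  cos(∠CMJ) = (MC² + MJ² - CJ²) / (2·MC·MJ)
  ∠CMJ = 16.25°

Step 5: From MG = 10, MJ = 26, GJ = 24, by the inverse law of cosines:
  cos(∠GMJ) = (MG² + MJ² - GJ²) / (2·MG·MJ)
  ∠GMJ = 67.38°

Step 6: From JC = 14, JM = 26, CM = 13, by the inverse law of cosines:
  cos(∠CJM) = (JC² + JM² - CM²) / (2·JC·JM)
  ∠CJM = 15.06°

Step 7: From JG = 24, JM = 26, GM = 10, by the inverse law of cosines:
  cos(∠GJM) = (JG² + JM² - GM²) / (2·JG·JM)
  ∠GJM = 22.62°

Step 8: From CJ = 14, CM = 13, JM = 26, by the inverse law of cosines:
  cos(∠JCM) = (CJ² + CM² - JM²) / (2·CJ·CM)
  ∠JCM = 148.69°

Step 9: From MC = 13, ME = 20.33, CE = 8, by the inverse law of cosines:
  cos(∠CME) = (MC² + ME² - CE²) / (2·MC·ME)
  ∠CME = 11.35°

Step 10: From MG = 10, MN = 7.32, GN = 14, by the inverse law of cosines:
  cos(∠GMN) = (MG² + MN² - GN²) / (2·MG·MN)
  ∠GMN = 106.88°

Step 11: From NG = 14, NM = 7.32, GM = 10, by the inverse law of cosines:
  cos(∠GNM) = (NG² + NM² - GM²) / (2·NG·NM)
  ∠GNM = 43.12°

Step 12: From EC = 8, EM = 20.33, CM = 13, by the inverse law of cosines:
  cos(∠CEM) = (EC² + EM² - CM²) / (2·EC·EM)
  ∠CEM = 18.65°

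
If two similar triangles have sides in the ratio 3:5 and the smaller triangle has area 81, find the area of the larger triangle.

The ratio of areas of similar triangles = (side ratio)^2.
Side ratio = 3:5, so area ratio = 9:25.
Area of the larger triangle / Area of the smaller triangle = 25/9
Area of the larger triangle = 81 * 25/9 = 225

225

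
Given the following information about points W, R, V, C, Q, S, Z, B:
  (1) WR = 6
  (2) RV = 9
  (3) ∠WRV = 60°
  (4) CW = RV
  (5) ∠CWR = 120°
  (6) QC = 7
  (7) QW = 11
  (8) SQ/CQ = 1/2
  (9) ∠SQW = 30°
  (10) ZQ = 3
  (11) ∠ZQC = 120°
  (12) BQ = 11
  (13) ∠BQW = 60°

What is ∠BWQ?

Step 1: By the law of cosines on triangle WQB: WB² = 11² + 11² − 2·11·11·cos(60°) = 121, so WB = 11.
Step 2: By the inverse law of cosines on triangle BWQ: cos(∠BWQ) = (11² + 11² − 11²) / (2·11·11) = 121/242 = 0.5, so ∠BWQ = 60°.

Therefore, the measure of angle ∠BWQ = 60°.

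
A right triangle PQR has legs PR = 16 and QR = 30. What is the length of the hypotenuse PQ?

In a right triangle, the square of the hypotenuse equals the sum of the squares of the two legs.
The legs are 16 and 30, so the hypotenuse = sqrt(256 + 900) = sqrt(1156) = 34.

34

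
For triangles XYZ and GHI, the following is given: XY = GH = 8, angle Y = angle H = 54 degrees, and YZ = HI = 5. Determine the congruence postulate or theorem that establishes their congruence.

The given information provides:
XY = GH = 8, angle Y = angle H = 54 degrees, and YZ = HI = 5
This matches the SAS congruence theorem.
Two pairs of corresponding sides and the included angle are equal (Side-Angle-Side).

SAS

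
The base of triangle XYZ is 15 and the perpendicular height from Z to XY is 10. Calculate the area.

Area = (1/2) * base * height
Area = (1/2) * 15 * 10
Area = 75

75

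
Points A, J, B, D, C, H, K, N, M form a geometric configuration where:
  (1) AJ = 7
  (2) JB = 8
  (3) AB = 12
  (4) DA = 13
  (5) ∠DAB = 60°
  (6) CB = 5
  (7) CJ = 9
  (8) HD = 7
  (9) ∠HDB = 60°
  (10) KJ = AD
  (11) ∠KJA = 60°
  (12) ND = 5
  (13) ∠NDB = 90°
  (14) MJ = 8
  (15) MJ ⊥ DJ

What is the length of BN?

Step 1: By the law of cosines on triangle BAD: BD² = 12² + 13² − 2·12·13·cos(60°) = 157, so BD = √157.
Step 2: By the law of cosines on triangle BDN: BN² = √157² + 5² − 2·√157·5·cos(90°) = 182, so BN = √182.

Therefore, the length of BN = √182.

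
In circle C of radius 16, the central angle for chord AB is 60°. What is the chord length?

Drop a perpendicular from the center to the chord, bisecting both the chord and the central angle.
Each half-chord = r sin(θ/2) = 16 sin(30°).
The full chord = 2 × 16 × sin(30°) = 16.

16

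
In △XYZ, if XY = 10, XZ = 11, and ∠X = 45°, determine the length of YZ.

Law of cosines: YZ^2 = 10^2 + 11^2 - 2(10)(11)cos(45°) = 221 - 110*sqrt(2), so YZ = sqrt(221 - 110*sqrt(2)).

sqrt(221 - 110*sqrt(2))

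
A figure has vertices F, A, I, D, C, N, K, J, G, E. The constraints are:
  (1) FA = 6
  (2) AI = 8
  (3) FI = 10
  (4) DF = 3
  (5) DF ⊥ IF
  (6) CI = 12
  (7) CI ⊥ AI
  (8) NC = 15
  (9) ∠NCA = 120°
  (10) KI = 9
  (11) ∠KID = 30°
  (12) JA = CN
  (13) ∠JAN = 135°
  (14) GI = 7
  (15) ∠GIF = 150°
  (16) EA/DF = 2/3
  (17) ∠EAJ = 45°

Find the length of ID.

Step 1: By the law of cosines on triangle IFD: ID² = 10² + 3² − 2·10·3·cos(90°) = 109, so ID = √109.

Therefore, the length of ID = √109.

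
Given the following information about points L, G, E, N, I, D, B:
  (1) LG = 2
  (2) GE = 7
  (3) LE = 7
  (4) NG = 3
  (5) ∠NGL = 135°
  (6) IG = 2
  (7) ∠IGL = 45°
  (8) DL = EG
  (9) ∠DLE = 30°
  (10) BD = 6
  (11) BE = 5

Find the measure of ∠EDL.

From the given relations: DL = EG = 7.
Step 1: By the law of cosines on triangle DLE: DE² = 7² + 7² − 2·7·7·cos(30°) = 13.13, so DE ≈ 3.62.
Step 2: By the inverse law of cosines on triangle EDL: cos(∠EDL) = (3.62² + 7² − 7²) / (2·3.62·7) = 13.13/50.73 = 0.2588, so ∠EDL = 75°.

Therefore, the measure of angle ∠EDL = 75°.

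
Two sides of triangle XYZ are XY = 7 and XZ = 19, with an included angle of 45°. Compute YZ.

By the law of cosines: YZ^2 = XY^2 + XZ^2 - 2*XY*XZ*cos(X)
YZ^2 = 7^2 + 19^2 - 2*7*19*cos(45°)
YZ^2 = 49 + 361 - 266*(sqrt(2)/2)
YZ^2 = 410 - 133*sqrt(2)
YZ = sqrt(410 - 133*sqrt(2))

sqrt(410 - 133*sqrt(2))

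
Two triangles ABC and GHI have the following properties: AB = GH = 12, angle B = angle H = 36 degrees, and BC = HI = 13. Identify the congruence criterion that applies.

Consider the given information: AB = GH = 12, angle B = angle H = 36 degrees, and BC = HI = 13
This is not SSS or AAS: SSS requires all three pairs of sides, but we don't have that. AAS requires two angles and a non-included side.
The correct criterion is SAS. Two pairs of corresponding sides and the included angle are equal (Side-Angle-Side).

SAS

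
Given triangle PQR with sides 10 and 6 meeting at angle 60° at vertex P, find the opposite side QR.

When two sides and the included angle are known, the law of cosines gives the third side.
c^2 = a^2 + b^2 - 2ab cos(C) generalizes the Pythagorean theorem to non-right triangles.
Here: QR^2 = 100 + 36 - 120*(1/2) = 76
QR = 2*sqrt(19)

2*sqrt(19)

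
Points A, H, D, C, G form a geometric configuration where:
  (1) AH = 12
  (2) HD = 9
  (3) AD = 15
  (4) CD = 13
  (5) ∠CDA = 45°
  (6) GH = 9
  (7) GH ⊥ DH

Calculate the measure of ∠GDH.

Step 1: By the law of cosines on triangle DHG: DG² = 9² + 9² − 2·9·9·cos(90°) = 162, so DG = 9·√2.
Step 2: By the inverse law of cosines on triangle GDH: cos(∠GDH) = ((9·√2)² + 9² − 9²) / (2·9·√2·9) = 162/229.1 = 0.7071, so ∠GDH = 45°.

Therefore, the measure of angle ∠GDH = 45°.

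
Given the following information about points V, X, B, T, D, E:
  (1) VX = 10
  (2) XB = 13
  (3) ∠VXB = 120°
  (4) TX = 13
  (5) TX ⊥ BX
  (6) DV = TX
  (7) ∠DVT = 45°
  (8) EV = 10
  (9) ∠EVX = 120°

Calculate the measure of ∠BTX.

Step 1: By the law of cosines on triangle TXB: TB² = 13² + 13² − 2·13·13·cos(90°) = 338, so TB = 13·√2.
Step 2: By the inverse law of cosines on triangle BTX: cos(∠BTX) = ((13·√2)² + 13² − 13²) / (2·13·√2·13) = 338/478 = 0.7071, so ∠BTX = 45°.

Therefore, the measure of angle ∠BTX = 45°.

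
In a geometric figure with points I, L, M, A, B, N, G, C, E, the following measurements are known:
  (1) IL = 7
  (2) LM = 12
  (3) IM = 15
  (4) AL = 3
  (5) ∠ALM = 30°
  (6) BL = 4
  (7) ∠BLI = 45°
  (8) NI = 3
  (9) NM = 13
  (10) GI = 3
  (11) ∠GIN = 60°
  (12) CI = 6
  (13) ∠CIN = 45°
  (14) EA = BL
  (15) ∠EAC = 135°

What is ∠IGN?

Step 1: By the law of cosines on triangle GIN: GN² = 3² + 3² − 2·3·3·cos(60°) = 9, so GN = 3.
Step 2: By the inverse law of cosines on triangle IGN: cos(∠IGN) = (3² + 3² − 3²) / (2·3·3) = 9/18 = 0.5, so ∠IGN = 60°.

Therefore, the measure of angle ∠IGN = 60°.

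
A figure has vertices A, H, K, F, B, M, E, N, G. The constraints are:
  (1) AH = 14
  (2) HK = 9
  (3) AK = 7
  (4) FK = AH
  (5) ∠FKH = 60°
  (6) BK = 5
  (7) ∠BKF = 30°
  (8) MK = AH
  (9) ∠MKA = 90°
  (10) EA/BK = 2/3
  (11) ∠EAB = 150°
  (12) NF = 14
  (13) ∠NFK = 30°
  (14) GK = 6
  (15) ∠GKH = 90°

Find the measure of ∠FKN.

From the given relations: FK = AH = 14.
Step 1: By the law of cosines on triangle KFN: KN² = 14² + 14² − 2·14·14·cos(30°) = 52.52, so KN ≈ 7.25.
Step 2: By the inverse law of cosines on triangle FKN: cos(∠FKN) = (14² + 7.25² − 14²) / (2·14·7.25) = 52.52/202.91 = 0.2588, so ∠FKN = 75°.

Therefore, the measure of angle ∠FKN = 75°.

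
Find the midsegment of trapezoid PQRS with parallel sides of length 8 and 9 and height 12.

The midsegment of a trapezoid = (base1 + base2) / 2
midsegment = (8 + 9) / 2
midsegment = 17 / 2
midsegment = 17/2

17/2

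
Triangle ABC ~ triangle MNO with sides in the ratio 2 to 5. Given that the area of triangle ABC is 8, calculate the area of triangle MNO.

Area ratio = (2/5)^2 = 4/25. Area of MNO = 8 * 25/4 = 50.

50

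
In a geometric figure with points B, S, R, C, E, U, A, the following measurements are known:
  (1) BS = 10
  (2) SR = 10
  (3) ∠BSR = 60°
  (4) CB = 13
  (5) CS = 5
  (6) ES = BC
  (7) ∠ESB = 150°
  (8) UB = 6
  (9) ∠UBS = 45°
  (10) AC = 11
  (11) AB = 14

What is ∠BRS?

Step 1: By the law of cosines on triangle RSB: RB² = 10² + 10² − 2·10·10·cos(60°) = 100, so RB = 10.
Step 2: By the inverse law of cosines on triangle BRS: cos(∠BRS) = (10² + 10² − 10²) / (2·10·10) = 100/200 = 0.5, so ∠BRS = 60°.

Therefore, the measure of angle ∠BRS = 60°.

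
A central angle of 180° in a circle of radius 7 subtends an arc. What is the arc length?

Arc length = 2πr × θ/360
= 2π × 7 × 1/2
= 7*pi

7*pi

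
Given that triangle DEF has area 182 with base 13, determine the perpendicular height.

Area = (1/2) * base * height
height = 2 * Area / base
height = 2 * 182 / 13
height = 364 / 13
height = 28

28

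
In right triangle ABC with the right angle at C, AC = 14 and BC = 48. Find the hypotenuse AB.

AB = sqrt(14^2 + 48^2) = sqrt(2500) = 50

50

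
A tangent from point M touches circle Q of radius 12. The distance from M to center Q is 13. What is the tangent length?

The tangent, radius, and line from the external point to the center form a right triangle.
The right angle is where the tangent meets the radius.
By the Pythagorean theorem: tangent² + 12² = 13²
tangent² = 169 - 144 = 25
tangent = 5

5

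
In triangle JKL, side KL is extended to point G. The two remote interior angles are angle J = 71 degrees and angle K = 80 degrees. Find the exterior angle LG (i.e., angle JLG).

Exterior angle = 71 + 80 = 151 degrees (exterior angle theorem).

151 degrees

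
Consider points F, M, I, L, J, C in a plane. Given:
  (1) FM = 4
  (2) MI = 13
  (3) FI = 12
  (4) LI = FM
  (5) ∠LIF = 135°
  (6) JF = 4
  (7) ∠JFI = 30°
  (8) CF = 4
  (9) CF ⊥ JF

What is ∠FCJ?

Step 1: By the law of cosines on triangle CFJ: CJ² = 4² + 4² − 2·4·4·cos(90°) = 32, so CJ = 4·√2.
Step 2: By the inverse law of cosines on triangle FCJ: cos(∠FCJ) = (4² + (4·√2)² − 4²) / (2·4·4·√2) = 32/45.25 = 0.7071, so ∠FCJ = 45°.

Therefore, the measure of angle ∠FCJ = 45°.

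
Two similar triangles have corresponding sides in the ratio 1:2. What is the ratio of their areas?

Area ratio = (side ratio)^2 = (1/2)^2 = 1:4.

1:4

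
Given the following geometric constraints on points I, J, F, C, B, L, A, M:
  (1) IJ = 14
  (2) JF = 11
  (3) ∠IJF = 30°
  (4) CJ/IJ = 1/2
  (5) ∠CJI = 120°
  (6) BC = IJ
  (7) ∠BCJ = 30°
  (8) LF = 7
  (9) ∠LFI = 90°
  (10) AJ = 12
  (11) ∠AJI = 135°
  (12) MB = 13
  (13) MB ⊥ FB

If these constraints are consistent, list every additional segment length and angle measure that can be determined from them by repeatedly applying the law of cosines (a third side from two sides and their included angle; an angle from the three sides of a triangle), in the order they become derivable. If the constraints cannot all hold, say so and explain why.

The constraints are consistent. Derivable facts, in order:
After 1 step:
- IA ≈ 24.03
- IC = 7·√7
- IF ≈ 7.09
- JB ≈ 8.68
After 2 steps:
- IL ≈ 9.96
- ∠AIJ = 20.68°
- ∠BJC = 126.21°
- ∠CBJ = 23.79°
- ∠CIJ = 19.11°
- ∠FIJ = 50.87°
- ∠IAJ = 24.32°
- ∠ICJ = 40.89°
- ∠IFJ = 99.13°
After 3 steps:
- ∠FIL = 44.64°
- ∠FLI = 45.36°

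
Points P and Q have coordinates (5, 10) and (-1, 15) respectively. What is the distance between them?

d = sqrt((-1 - 5)^2 + (15 - 10)^2)
d = sqrt(-6^2 + 5^2)
d = sqrt(36 + 25)
d = sqrt(61)

sqrt(61)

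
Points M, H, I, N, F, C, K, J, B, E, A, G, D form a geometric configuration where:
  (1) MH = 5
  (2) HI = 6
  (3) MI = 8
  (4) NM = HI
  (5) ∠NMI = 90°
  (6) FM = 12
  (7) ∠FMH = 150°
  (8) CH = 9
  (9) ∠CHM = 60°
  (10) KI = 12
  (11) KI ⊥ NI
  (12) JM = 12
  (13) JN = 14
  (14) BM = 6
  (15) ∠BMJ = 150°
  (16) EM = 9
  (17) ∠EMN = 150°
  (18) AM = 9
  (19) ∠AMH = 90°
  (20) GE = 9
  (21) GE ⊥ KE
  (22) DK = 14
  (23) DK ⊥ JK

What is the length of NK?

From the given relations: NM = HI = 6.
Step 1: By the law of cosines on triangle NMI: NI² = 6² + 8² − 2·6·8·cos(90°) = 100, so NI = 10.
Step 2: By the law of cosines on triangle NIK: NK² = 10² + 12² − 2·10·12·cos(90°) = 244, so NK = 2·√61.

Therefore, the length of NK = 2·√61.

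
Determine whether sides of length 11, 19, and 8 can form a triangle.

The longest side is 19. The other two sides sum to 8 + 11 = 19.
Since 19 ≤ 19, the two shorter sides cannot reach around to close the triangle.

No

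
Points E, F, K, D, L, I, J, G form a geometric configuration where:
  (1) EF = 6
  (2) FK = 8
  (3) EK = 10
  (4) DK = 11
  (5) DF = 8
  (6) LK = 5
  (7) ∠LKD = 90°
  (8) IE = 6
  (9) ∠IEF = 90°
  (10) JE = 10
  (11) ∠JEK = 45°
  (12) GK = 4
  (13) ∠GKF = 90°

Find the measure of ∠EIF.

Step 1: By the law of cosines on triangle IEF: IF² = 6² + 6² − 2·6·6·cos(90°) = 72, so IF = 6·√2.
Step 2: By the inverse law of cosines on triangle EIF: cos(∠EIF) = (6² + (6·√2)² − 6²) / (2·6·6·√2) = 72/101.82 = 0.7071, so ∠EIF = 45°.

Therefore, the measure of angle ∠EIF = 45°.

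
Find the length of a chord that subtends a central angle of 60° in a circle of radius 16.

Chord length = 2r sin(θ/2)
= 2 × 16 × sin(60°/2)
= 2 × 16 × sin(30°)
= 16

16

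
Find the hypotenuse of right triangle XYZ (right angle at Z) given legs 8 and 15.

In a right triangle, the square of the hypotenuse equals the sum of the squares of the two legs.
The legs are 8 and 15, so the hypotenuse = sqrt(64 + 225) = sqrt(289) = 17.

17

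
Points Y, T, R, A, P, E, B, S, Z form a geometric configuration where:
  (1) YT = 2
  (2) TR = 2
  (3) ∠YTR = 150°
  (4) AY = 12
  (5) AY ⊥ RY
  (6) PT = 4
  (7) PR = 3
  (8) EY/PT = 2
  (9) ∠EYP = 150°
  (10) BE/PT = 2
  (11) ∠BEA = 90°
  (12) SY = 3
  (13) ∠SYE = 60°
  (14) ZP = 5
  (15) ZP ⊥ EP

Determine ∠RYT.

Step 1: By the law of cosines on triangle YTR: YR² = 2² + 2² − 2·2·2·cos(150°) = 14.93, so YR ≈ 3.86.
Step 2: By the inverse law of cosines on triangle RYT: cos(∠RYT) = (3.86² + 2² − 2²) / (2·3.86·2) = 14.93/15.45 = 0.9659, so ∠RYT = 15°.

Therefore, the measure of angle ∠RYT = 15°.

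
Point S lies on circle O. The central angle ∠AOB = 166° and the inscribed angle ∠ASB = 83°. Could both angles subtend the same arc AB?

By the inscribed angle theorem, if both angles subtend the same arc, the inscribed angle must be half the central angle.
Half of 166° = 83°, which equals the given inscribed angle of 83°.
Therefore, yes, they correspond to the same arc.

Yes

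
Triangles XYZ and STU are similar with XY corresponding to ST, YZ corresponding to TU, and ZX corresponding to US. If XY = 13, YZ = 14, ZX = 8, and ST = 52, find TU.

Since the triangles are similar, the ratio of corresponding sides is constant.
Scale factor k = ST / XY = 52 / 13 = 4
TU = k * YZ = 4 * 14 = 56

56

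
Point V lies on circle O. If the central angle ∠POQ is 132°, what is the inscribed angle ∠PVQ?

Inscribed angle = 132° / 2 = 66° (inscribed angle theorem).

66°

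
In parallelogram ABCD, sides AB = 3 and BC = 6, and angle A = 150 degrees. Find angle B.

In a parallelogram, consecutive angles are supplementary (sum to 180°).
angle B = 180 - angle A
angle B = 180 - 150
angle B = 30 degrees

30 degrees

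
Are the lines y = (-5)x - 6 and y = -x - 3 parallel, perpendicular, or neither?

Slope of line 1: m1 = -5
Slope of line 2: m2 = -1
For parallel lines we need equal slopes: -5 != -1.
For perpendicular lines we need m1*m2 = -1: (-5)(-1) = 5 != -1.
Since neither condition holds, the lines are neither parallel nor perpendicular.

Neither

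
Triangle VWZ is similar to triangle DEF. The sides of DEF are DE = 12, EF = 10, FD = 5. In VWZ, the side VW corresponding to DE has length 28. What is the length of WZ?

Similar triangles have proportional sides. Setting up the proportion:
VW / DE = WZ / EF
28 / 12 = WZ / 10
WZ = 10 * 28 / 12 = 70/3.

70/3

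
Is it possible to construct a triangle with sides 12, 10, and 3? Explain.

Check all three triangle inequalities:
12 + 10 = 22 > 3 ✓
12 + 3 = 15 > 10 ✓
10 + 3 = 13 > 12 ✓
All conditions hold, so these sides form a valid triangle.

Yes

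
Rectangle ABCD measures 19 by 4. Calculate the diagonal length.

Using the Pythagorean theorem:
d² = 19² + 4² = 361 + 16 = 377
d = sqrt(377)

sqrt(377)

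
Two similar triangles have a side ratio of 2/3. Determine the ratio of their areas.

Area ratio = (side ratio)^2 = (2/3)^2 = 4:9.

4:9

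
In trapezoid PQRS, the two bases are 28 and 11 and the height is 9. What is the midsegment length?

midsegment = (28 + 11) / 2 = 39 / 2 = 39/2

39/2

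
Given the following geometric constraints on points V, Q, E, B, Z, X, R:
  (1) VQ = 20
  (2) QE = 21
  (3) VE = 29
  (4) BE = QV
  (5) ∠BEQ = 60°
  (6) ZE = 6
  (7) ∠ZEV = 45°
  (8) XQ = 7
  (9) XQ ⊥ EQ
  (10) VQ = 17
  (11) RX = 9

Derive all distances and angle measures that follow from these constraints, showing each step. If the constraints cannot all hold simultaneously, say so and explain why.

These constraints are not satisfiable: (1) VQ = 20 and (10) VQ = 17 assign two different lengths to the same segment. No planar figure meets all of them, so nothing further can be derived.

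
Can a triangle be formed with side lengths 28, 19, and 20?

Sort the sides: 19, 20, 28.
It suffices to check that the sum of the two smallest exceeds the largest:
19 + 20 = 39 > 28. ✓
Yes, a valid triangle can be formed.

Yes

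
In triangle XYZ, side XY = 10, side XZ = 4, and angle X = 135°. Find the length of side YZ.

When two sides and the included angle are known, the law of cosines gives the third side.
c^2 = a^2 + b^2 - 2ab cos(C) generalizes the Pythagorean theorem to non-right triangles.
Here: YZ^2 = 100 + 16 - 80*(-sqrt(2)/2) = 40*sqrt(2) + 116
YZ = 2*sqrt(10*sqrt(2) + 29)

2*sqrt(10*sqrt(2) + 29)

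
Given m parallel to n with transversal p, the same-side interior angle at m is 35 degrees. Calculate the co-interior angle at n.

Co-interior angles sum to 180: 180 - 35 = 145 degrees.

145 degrees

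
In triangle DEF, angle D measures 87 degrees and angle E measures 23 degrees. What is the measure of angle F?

The interior angles sum to 180°: angle F = 180 - 87 - 23 = 70°.
The triangle is acute (angles 87°, 23°, 70°).

70 degrees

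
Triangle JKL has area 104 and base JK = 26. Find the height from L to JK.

Area = (1/2) * base * height
height = 2 * Area / base
height = 2 * 104 / 26
height = 208 / 26
height = 8

8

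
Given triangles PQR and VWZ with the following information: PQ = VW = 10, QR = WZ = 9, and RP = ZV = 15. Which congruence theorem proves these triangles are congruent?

The given information provides:
PQ = VW = 10, QR = WZ = 9, and RP = ZV = 15
This matches the SSS congruence theorem.
All three pairs of corresponding sides are equal (Side-Side-Side).

SSS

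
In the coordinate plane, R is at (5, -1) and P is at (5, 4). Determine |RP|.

d = sqrt((0)^2 + (5)^2) = sqrt(25) = 5

5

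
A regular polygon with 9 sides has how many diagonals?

Each of the 9 vertices connects to 6 non-adjacent vertices via diagonals.
Total connections = 9 × 6 = 54, but each diagonal is counted twice.
Number of diagonals = 54 / 2 = 27.

27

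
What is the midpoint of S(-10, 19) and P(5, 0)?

M = ((x₁ + x₂)/2, (y₁ + y₂)/2)
= ((-10 + 5)/2, (19 + 0)/2)
= (-5/2, 19/2) = (-5/2, 19/2)

(-5/2, 19/2)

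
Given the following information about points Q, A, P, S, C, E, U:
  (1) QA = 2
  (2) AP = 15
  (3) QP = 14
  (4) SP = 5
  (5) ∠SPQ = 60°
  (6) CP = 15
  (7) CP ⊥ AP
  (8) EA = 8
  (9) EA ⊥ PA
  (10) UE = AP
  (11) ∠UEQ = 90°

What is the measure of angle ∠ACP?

Step 1: By the law of cosines on triangle CPA: CA² = 15² + 15² − 2·15·15·cos(90°) = 450, so CA = 15·√2.
Step 2: By the inverse law of cosines on triangle ACP: cos(∠ACP) = ((15·√2)² + 15² − 15²) / (2·15·√2·15) = 450/636.4 = 0.7071, so ∠ACP = 45°.

Therefore, the measure of angle ∠ACP = 45°.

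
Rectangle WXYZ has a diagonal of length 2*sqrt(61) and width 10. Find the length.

Using the Pythagorean theorem: d^2 = a^2 + b^2
b^2 = d^2 - a^2
b^2 = 244 - 100
b^2 = 144
b = sqrt(144) = 12

12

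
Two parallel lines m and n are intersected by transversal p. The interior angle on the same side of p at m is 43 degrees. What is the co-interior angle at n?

Co-interior (same-side interior) angles are between the parallel lines on the same side of the transversal.
Unlike corresponding or alternate interior angles, they are supplementary rather than equal.
So the angle = 180 - 43 = 137 degrees.

137 degrees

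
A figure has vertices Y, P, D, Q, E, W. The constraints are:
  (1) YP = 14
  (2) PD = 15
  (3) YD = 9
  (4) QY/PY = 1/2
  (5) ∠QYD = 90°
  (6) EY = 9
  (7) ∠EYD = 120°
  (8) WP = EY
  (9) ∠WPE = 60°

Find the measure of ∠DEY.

Step 1: By the law of cosines on triangle EYD: ED² = 9² + 9² − 2·9·9·cos(120°) = 243, so ED = 9·√3.
Step 2: By the inverse law of cosines on triangle DEY: cos(∠DEY) = ((9·√3)² + 9² − 9²) / (2·9·√3·9) = 243/280.59 = 0.866, so ∠DEY = 30°.

Therefore, the measure of angle ∠DEY = 30°.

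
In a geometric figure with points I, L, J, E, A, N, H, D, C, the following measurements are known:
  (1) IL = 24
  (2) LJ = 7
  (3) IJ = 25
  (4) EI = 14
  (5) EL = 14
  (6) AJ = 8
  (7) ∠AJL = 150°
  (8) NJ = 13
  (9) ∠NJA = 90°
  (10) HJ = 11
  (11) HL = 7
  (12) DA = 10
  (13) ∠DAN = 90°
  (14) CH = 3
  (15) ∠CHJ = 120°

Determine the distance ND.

Step 1: By the law of cosines on triangle NJA: NA² = 13² + 8² − 2·13·8·cos(90°) = 233, so NA ≈ 15.26.
Step 2: By the law of cosines on triangle NAD: ND² = 15.26² + 10² − 2·15.26·10·cos(90°) = 333, so ND = 3·√37.

Therefore, the length of ND = 3·√37.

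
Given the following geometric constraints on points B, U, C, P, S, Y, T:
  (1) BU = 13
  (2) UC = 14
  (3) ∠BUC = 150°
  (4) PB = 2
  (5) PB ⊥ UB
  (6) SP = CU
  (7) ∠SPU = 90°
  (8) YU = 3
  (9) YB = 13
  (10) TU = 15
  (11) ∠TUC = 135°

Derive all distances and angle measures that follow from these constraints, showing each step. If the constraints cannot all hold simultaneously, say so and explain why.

The constraints are consistent.

From the given relations:
  SP = CU = 14

Step 1: From BU = 13, UC = 14, and ∠BUC = 150°, by the law of cosines:
  BC² = BU² + UC² - 2·BU·UC·cos(150°) = 169 + 196 + 315.2 = 680.2
  BC ≈ 26.08

Step 2: From UB = 13, BP = 2, and ∠UBP = 90°, by the law of cosines:
  UP² = UB² + BP² - 2·UB·BP·cos(90°) = 169 + 4 - 0 = 173
  UP = √173

Step 3: From CU = 14, UT = 15, and ∠CUT = 135°, by the law of cosines:
  CT² = CU² + UT² - 2·CU·UT·cos(135°) = 196 + 225 + 297 = 718
  CT ≈ 26.8

Step 4: From BU = 13, BY = 13, UY = 3, by the inverse law of cosines:
  cos(∠UBY) = (BU² + BY² - UY²) / (2·BU·BY)
  ∠UBY = 13.25°

Step 5: From UB = 13, UY = 3, BY = 13, by the inverse law of cosines:
  cos(∠BUY) = (UB² + UY² - BY²) / (2·UB·UY)
  ∠BUY = 83.37°

Step 6: From YB = 13, YU = 3, BU = 13, by the inverse law of cosines:
  cos(∠BYU) = (YB² + YU² - BU²) / (2·YB·YU)
  ∠BYU = 83.37°

Step 7: From UP = √173, PS = 14, and ∠UPS = 90°, by the law of cosines:
  US² = UP² + PS² - 2·UP·PS·cos(90°) = 173 + 196 - 0 = 369
  US = 3·√41

Step 8: From BC = 26.08, BU = 13, CU = 14, by the inverse law of cosines:
  cos(∠CBU) = (BC² + BU² - CU²) / (2·BC·BU)
  ∠CBU = 15.57°

Step 9: From UB = 13, UP = √173, BP = 2, by the inverse law of cosines:
  cos(∠BUP) = (UB² + UP² - BP²) / (2·UB·UP)
  ∠BUP = 8.75°

Step 10: From CB = 26.08, CU = 14, BU = 13, by the inverse law of cosines:
  cos(∠BCU) = (CB² + CU² - BU²) / (2·CB·CU)
  ∠BCU = 14.43°

Step 11: From CT = 26.8, CU = 14, TU = 15, by the inverse law of cosines:
  cos(∠TCU) = (CT² + CU² - TU²) / (2·CT·CU)
  ∠TCU = 23.32°

Step 12: From PB = 2, PU = √173, BU = 13, by the inverse law of cosines:
  cos(∠BPU) = (PB² + PU² - BU²) / (2·PB·PU)
  ∠BPU = 81.25°

Step 13: From TC = 26.8, TU = 15, CU = 14, by the inverse law of cosines:
  cos(∠CTU) = (TC² + TU² - CU²) / (2·TC·TU)
  ∠CTU = 21.68°

Step 14: From UP = √173, US = 3·√41, PS = 14, by the inverse law of cosines:
  cos(∠PUS) = (UP² + US² - PS²) / (2·UP·US)
  ∠PUS = 46.79°

Step 15: From SP = 14, SU = 3·√41, PU = √173, by the inverse law of cosines:
  cos(∠PSU) = (SP² + SU² - PU²) / (2·SP·SU)
  ∠PSU = 43.21°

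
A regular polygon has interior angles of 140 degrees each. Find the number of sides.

The exterior angle is the supplement of the interior angle: 180 - 140 = 40 degrees.
Since the exterior angles of any convex polygon sum to 360 degrees, the number of sides is 360 / 40 = 9.

9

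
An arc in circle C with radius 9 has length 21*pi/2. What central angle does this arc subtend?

θ = 360 × 21*pi/2 / (2π × 9) = 210° (rearranging arc length formula).

210°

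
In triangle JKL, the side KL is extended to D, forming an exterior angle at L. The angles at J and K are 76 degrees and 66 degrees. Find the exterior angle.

Exterior angle = 76 + 66 = 142 degrees (exterior angle theorem).

142 degrees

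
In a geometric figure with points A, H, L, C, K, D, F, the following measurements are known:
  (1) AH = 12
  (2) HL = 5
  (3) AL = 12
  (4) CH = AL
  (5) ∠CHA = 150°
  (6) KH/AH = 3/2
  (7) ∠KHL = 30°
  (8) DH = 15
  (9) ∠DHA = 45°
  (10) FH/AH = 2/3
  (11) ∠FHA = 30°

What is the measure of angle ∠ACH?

From the given relations: CH = AL = 12.
Step 1: By the law of cosines on triangle CHA: CA² = 12² + 12² − 2·12·12·cos(150°) = 537.42, so CA ≈ 23.18.
Step 2: By the inverse law of cosines on triangle ACH: cos(∠ACH) = (23.18² + 12² − 12²) / (2·23.18·12) = 537.42/556.37 = 0.9659, so ∠ACH = 15°.

Therefore, the measure of angle ∠ACH = 15°.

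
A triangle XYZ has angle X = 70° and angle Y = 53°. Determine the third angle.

Let angle Z = x. Then 70 + 53 + x = 180.
x = 180 - 123 = 57 degrees.

57 degrees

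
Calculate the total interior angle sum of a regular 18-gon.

The sum of interior angles of an n-sided polygon is (n - 2) * 180.
For n = 18: (18 - 2) * 180 = 16 * 180 = 2880 degrees.

2880 degrees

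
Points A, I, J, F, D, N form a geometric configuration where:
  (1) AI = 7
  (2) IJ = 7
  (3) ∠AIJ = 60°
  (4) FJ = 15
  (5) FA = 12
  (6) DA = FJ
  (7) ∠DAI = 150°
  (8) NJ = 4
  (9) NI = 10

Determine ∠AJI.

Step 1: By the law of cosines on triangle JIA: JA² = 7² + 7² − 2·7·7·cos(60°) = 49, so JA = 7.
Step 2: By the inverse law of cosines on triangle AJI: cos(∠AJI) = (7² + 7² − 7²) / (2·7·7) = 49/98 = 0.5, so ∠AJI = 60°.

Therefore, the measure of angle ∠AJI = 60°.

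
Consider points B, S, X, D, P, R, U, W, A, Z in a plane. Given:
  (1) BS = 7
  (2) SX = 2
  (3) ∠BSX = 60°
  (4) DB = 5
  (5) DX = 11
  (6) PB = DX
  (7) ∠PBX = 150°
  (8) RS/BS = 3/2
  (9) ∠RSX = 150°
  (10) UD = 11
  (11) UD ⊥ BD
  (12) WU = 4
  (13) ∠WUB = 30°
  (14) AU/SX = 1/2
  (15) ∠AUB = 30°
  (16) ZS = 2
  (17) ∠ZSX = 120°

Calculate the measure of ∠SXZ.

Step 1: By the law of cosines on triangle XSZ: XZ² = 2² + 2² − 2·2·2·cos(120°) = 12, so XZ = 2·√3.
Step 2: By the inverse law of cosines on triangle SXZ: cos(∠SXZ) = (2² + (2·√3)² − 2²) / (2·2·2·√3) = 12/13.86 = 0.866, so ∠SXZ = 30°.

Therefore, the measure of angle ∠SXZ = 30°.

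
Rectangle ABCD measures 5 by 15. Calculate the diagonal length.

d = sqrt(5^2 + 15^2) = sqrt(250) = 5*sqrt(10)

5*sqrt(10)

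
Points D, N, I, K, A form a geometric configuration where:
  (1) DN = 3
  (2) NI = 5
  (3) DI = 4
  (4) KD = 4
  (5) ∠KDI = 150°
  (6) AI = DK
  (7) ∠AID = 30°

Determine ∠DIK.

Step 1: By the law of cosines on triangle IDK: IK² = 4² + 4² − 2·4·4·cos(150°) = 59.71, so IK ≈ 7.73.
Step 2: By the inverse law of cosines on triangle DIK: cos(∠DIK) = (4² + 7.73² − 4²) / (2·4·7.73) = 59.71/61.82 = 0.9659, so ∠DIK = 15°.

Therefore, the measure of angle ∠DIK = 15°.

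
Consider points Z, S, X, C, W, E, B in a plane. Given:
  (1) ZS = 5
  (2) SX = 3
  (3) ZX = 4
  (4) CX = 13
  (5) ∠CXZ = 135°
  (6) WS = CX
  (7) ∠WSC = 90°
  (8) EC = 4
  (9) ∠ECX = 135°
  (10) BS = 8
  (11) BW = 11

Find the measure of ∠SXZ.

Step 1: By the inverse law of cosines on triangle SXZ: cos(∠SXZ) = (3² + 4² − 5²) / (2·3·4) = 0/24 = 0, so ∠SXZ = 90°.

Therefore, the measure of angle ∠SXZ = 90°.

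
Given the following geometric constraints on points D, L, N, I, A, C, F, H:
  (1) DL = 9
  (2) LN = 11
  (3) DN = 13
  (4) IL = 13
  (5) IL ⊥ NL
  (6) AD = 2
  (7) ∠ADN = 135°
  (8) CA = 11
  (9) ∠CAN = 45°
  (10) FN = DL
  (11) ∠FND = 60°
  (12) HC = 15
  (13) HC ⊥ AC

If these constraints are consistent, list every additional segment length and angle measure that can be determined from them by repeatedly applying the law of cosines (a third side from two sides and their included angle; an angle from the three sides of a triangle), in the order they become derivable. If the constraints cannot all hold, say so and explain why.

The constraints are consistent. Derivable facts, in order:
After 1 step:
- AH ≈ 18.6
- DF = √133
- NA ≈ 14.48
- NI ≈ 17.03
- ∠DLN = 80.41°
- ∠DNL = 43.05°
- ∠LDN = 56.54°
After 2 steps:
- NC ≈ 10.27
- ∠AHC = 36.25°
- ∠AND = 5.6°
- ∠CAH = 53.75°
- ∠DAN = 39.4°
- ∠DFN = 77.48°
- ∠FDN = 42.52°
- ∠INL = 49.76°
- ∠LIN = 40.24°
After 3 steps:
- ∠ACN = 85.76°
- ∠ANC = 49.24°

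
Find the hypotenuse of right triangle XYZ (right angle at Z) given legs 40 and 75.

XY = sqrt(40^2 + 75^2) = sqrt(7225) = 85

85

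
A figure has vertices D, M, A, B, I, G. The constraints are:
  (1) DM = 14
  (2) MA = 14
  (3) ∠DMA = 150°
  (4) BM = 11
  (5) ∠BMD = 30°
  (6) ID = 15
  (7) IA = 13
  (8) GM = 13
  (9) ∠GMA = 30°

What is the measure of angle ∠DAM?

Step 1: By the law of cosines on triangle AMD: AD² = 14² + 14² − 2·14·14·cos(150°) = 731.48, so AD ≈ 27.05.
Step 2: By the inverse law of cosines on triangle DAM: cos(∠DAM) = (27.05² + 14² − 14²) / (2·27.05·14) = 731.48/757.29 = 0.9659, so ∠DAM = 15°.

Therefore, the measure of angle ∠DAM = 15°.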